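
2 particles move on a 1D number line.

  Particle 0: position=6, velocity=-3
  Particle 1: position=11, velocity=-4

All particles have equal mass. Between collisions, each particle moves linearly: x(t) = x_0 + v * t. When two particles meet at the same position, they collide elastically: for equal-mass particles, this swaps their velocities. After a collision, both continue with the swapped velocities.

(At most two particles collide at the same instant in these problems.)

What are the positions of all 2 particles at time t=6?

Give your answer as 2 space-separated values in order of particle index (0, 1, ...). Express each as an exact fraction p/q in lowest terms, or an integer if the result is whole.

Answer: -13 -12

Derivation:
Collision at t=5: particles 0 and 1 swap velocities; positions: p0=-9 p1=-9; velocities now: v0=-4 v1=-3
Advance to t=6 (no further collisions before then); velocities: v0=-4 v1=-3; positions = -13 -12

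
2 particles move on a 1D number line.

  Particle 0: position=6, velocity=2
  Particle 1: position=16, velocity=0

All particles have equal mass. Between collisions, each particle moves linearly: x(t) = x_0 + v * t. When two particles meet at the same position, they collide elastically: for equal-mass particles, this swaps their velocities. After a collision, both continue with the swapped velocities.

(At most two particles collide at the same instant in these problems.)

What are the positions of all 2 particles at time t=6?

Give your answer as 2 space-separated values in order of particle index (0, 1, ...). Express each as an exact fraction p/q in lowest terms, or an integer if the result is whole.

Answer: 16 18

Derivation:
Collision at t=5: particles 0 and 1 swap velocities; positions: p0=16 p1=16; velocities now: v0=0 v1=2
Advance to t=6 (no further collisions before then); velocities: v0=0 v1=2; positions = 16 18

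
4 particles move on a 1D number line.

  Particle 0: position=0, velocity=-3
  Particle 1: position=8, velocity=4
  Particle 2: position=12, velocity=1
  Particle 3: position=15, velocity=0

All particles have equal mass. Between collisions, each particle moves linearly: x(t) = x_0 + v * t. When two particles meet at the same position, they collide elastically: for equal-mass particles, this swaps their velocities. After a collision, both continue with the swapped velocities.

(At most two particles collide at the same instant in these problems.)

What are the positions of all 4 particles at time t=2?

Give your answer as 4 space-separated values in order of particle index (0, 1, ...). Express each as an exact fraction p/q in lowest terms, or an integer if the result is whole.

Collision at t=4/3: particles 1 and 2 swap velocities; positions: p0=-4 p1=40/3 p2=40/3 p3=15; velocities now: v0=-3 v1=1 v2=4 v3=0
Collision at t=7/4: particles 2 and 3 swap velocities; positions: p0=-21/4 p1=55/4 p2=15 p3=15; velocities now: v0=-3 v1=1 v2=0 v3=4
Advance to t=2 (no further collisions before then); velocities: v0=-3 v1=1 v2=0 v3=4; positions = -6 14 15 16

Answer: -6 14 15 16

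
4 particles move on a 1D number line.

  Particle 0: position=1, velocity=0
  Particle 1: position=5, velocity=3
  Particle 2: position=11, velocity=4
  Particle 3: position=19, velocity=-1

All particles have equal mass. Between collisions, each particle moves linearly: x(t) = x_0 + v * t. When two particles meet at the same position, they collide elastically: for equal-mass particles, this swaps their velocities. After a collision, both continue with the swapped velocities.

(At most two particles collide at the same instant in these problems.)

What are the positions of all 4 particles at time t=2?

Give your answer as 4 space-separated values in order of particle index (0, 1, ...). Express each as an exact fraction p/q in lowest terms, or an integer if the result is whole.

Collision at t=8/5: particles 2 and 3 swap velocities; positions: p0=1 p1=49/5 p2=87/5 p3=87/5; velocities now: v0=0 v1=3 v2=-1 v3=4
Advance to t=2 (no further collisions before then); velocities: v0=0 v1=3 v2=-1 v3=4; positions = 1 11 17 19

Answer: 1 11 17 19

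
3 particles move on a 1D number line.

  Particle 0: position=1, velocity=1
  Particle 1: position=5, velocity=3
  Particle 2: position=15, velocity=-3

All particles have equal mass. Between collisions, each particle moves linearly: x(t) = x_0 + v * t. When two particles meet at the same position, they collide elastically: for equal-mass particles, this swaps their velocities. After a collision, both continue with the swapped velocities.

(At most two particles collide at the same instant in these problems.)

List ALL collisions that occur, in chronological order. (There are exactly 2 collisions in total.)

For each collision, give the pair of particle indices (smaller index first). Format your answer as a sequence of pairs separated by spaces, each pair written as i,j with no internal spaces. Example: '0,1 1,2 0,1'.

Answer: 1,2 0,1

Derivation:
Collision at t=5/3: particles 1 and 2 swap velocities; positions: p0=8/3 p1=10 p2=10; velocities now: v0=1 v1=-3 v2=3
Collision at t=7/2: particles 0 and 1 swap velocities; positions: p0=9/2 p1=9/2 p2=31/2; velocities now: v0=-3 v1=1 v2=3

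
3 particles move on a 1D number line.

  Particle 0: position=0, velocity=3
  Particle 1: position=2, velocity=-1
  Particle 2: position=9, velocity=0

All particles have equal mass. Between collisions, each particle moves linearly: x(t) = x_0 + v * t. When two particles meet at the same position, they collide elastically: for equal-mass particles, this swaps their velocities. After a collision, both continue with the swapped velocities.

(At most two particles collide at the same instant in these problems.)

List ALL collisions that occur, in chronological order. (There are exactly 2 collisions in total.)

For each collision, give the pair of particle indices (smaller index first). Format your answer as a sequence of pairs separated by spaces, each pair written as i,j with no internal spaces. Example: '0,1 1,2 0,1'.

Collision at t=1/2: particles 0 and 1 swap velocities; positions: p0=3/2 p1=3/2 p2=9; velocities now: v0=-1 v1=3 v2=0
Collision at t=3: particles 1 and 2 swap velocities; positions: p0=-1 p1=9 p2=9; velocities now: v0=-1 v1=0 v2=3

Answer: 0,1 1,2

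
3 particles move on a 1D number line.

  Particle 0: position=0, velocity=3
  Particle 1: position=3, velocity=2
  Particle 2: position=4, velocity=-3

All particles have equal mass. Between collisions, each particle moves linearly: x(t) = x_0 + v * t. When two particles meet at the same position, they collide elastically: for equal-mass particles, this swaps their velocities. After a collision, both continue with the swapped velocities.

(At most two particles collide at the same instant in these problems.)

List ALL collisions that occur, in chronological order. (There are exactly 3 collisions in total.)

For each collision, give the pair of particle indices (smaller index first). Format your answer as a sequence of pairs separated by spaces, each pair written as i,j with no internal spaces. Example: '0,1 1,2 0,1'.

Collision at t=1/5: particles 1 and 2 swap velocities; positions: p0=3/5 p1=17/5 p2=17/5; velocities now: v0=3 v1=-3 v2=2
Collision at t=2/3: particles 0 and 1 swap velocities; positions: p0=2 p1=2 p2=13/3; velocities now: v0=-3 v1=3 v2=2
Collision at t=3: particles 1 and 2 swap velocities; positions: p0=-5 p1=9 p2=9; velocities now: v0=-3 v1=2 v2=3

Answer: 1,2 0,1 1,2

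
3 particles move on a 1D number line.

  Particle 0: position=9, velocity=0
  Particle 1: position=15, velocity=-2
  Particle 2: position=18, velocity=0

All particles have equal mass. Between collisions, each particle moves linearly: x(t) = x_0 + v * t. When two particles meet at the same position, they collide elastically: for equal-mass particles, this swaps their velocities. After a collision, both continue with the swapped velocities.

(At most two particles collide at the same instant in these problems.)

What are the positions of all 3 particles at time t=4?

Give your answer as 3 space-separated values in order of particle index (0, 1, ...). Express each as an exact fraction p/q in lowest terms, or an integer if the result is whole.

Collision at t=3: particles 0 and 1 swap velocities; positions: p0=9 p1=9 p2=18; velocities now: v0=-2 v1=0 v2=0
Advance to t=4 (no further collisions before then); velocities: v0=-2 v1=0 v2=0; positions = 7 9 18

Answer: 7 9 18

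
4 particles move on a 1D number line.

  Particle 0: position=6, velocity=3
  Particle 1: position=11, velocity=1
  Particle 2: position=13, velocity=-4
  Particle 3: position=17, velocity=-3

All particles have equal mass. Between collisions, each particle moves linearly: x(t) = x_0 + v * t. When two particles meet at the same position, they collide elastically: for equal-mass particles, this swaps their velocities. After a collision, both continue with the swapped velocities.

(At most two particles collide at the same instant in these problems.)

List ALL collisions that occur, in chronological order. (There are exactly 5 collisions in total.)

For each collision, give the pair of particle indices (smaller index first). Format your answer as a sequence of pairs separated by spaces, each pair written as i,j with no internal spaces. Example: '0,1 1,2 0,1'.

Answer: 1,2 0,1 2,3 1,2 2,3

Derivation:
Collision at t=2/5: particles 1 and 2 swap velocities; positions: p0=36/5 p1=57/5 p2=57/5 p3=79/5; velocities now: v0=3 v1=-4 v2=1 v3=-3
Collision at t=1: particles 0 and 1 swap velocities; positions: p0=9 p1=9 p2=12 p3=14; velocities now: v0=-4 v1=3 v2=1 v3=-3
Collision at t=3/2: particles 2 and 3 swap velocities; positions: p0=7 p1=21/2 p2=25/2 p3=25/2; velocities now: v0=-4 v1=3 v2=-3 v3=1
Collision at t=11/6: particles 1 and 2 swap velocities; positions: p0=17/3 p1=23/2 p2=23/2 p3=77/6; velocities now: v0=-4 v1=-3 v2=3 v3=1
Collision at t=5/2: particles 2 and 3 swap velocities; positions: p0=3 p1=19/2 p2=27/2 p3=27/2; velocities now: v0=-4 v1=-3 v2=1 v3=3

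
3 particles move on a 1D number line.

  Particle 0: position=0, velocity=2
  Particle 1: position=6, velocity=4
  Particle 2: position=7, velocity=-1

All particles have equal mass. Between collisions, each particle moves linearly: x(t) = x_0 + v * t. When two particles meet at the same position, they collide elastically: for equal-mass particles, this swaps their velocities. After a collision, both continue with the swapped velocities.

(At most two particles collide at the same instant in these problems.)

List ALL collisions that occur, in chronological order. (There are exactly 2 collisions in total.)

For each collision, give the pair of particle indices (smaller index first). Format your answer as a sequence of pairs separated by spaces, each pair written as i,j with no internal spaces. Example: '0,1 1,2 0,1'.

Answer: 1,2 0,1

Derivation:
Collision at t=1/5: particles 1 and 2 swap velocities; positions: p0=2/5 p1=34/5 p2=34/5; velocities now: v0=2 v1=-1 v2=4
Collision at t=7/3: particles 0 and 1 swap velocities; positions: p0=14/3 p1=14/3 p2=46/3; velocities now: v0=-1 v1=2 v2=4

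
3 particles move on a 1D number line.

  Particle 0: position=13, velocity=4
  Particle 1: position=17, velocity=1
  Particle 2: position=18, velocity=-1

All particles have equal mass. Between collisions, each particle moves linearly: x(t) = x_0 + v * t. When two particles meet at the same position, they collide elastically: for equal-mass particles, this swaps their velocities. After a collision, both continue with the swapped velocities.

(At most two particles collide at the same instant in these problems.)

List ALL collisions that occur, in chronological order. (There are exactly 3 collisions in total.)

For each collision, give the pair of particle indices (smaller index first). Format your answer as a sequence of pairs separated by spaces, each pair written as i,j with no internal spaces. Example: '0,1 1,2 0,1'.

Collision at t=1/2: particles 1 and 2 swap velocities; positions: p0=15 p1=35/2 p2=35/2; velocities now: v0=4 v1=-1 v2=1
Collision at t=1: particles 0 and 1 swap velocities; positions: p0=17 p1=17 p2=18; velocities now: v0=-1 v1=4 v2=1
Collision at t=4/3: particles 1 and 2 swap velocities; positions: p0=50/3 p1=55/3 p2=55/3; velocities now: v0=-1 v1=1 v2=4

Answer: 1,2 0,1 1,2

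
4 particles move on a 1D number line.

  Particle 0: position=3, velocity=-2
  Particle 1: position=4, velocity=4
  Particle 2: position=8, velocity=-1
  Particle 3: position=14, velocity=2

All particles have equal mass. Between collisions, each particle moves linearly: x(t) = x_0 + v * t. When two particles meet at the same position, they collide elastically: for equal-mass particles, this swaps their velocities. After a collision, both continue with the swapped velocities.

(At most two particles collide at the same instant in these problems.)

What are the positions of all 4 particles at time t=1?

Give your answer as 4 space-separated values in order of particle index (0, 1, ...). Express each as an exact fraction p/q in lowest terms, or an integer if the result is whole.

Answer: 1 7 8 16

Derivation:
Collision at t=4/5: particles 1 and 2 swap velocities; positions: p0=7/5 p1=36/5 p2=36/5 p3=78/5; velocities now: v0=-2 v1=-1 v2=4 v3=2
Advance to t=1 (no further collisions before then); velocities: v0=-2 v1=-1 v2=4 v3=2; positions = 1 7 8 16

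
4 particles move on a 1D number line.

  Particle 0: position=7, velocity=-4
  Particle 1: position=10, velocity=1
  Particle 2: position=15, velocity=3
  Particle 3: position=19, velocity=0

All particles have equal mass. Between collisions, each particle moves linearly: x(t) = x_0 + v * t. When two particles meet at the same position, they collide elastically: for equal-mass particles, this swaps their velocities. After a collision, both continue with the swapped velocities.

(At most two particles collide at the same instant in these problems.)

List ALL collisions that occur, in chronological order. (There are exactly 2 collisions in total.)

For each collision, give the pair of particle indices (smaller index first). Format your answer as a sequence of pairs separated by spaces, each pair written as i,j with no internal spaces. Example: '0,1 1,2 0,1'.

Answer: 2,3 1,2

Derivation:
Collision at t=4/3: particles 2 and 3 swap velocities; positions: p0=5/3 p1=34/3 p2=19 p3=19; velocities now: v0=-4 v1=1 v2=0 v3=3
Collision at t=9: particles 1 and 2 swap velocities; positions: p0=-29 p1=19 p2=19 p3=42; velocities now: v0=-4 v1=0 v2=1 v3=3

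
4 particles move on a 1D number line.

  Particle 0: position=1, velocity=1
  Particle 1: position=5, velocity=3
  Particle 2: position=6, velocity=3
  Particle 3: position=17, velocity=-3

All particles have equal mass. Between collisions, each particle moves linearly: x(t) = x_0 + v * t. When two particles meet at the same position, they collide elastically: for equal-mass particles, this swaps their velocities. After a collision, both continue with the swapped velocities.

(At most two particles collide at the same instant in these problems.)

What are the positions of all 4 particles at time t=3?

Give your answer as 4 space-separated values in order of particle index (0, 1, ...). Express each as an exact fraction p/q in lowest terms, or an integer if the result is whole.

Answer: 4 8 14 15

Derivation:
Collision at t=11/6: particles 2 and 3 swap velocities; positions: p0=17/6 p1=21/2 p2=23/2 p3=23/2; velocities now: v0=1 v1=3 v2=-3 v3=3
Collision at t=2: particles 1 and 2 swap velocities; positions: p0=3 p1=11 p2=11 p3=12; velocities now: v0=1 v1=-3 v2=3 v3=3
Advance to t=3 (no further collisions before then); velocities: v0=1 v1=-3 v2=3 v3=3; positions = 4 8 14 15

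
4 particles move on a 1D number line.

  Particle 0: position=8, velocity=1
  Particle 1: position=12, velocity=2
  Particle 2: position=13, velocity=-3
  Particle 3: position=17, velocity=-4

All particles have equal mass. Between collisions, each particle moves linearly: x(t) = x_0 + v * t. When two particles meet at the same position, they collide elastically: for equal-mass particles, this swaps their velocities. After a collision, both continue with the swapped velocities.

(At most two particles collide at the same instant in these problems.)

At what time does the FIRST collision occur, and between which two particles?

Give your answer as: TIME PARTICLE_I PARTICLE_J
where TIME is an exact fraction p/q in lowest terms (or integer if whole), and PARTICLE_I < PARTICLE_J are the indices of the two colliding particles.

Pair (0,1): pos 8,12 vel 1,2 -> not approaching (rel speed -1 <= 0)
Pair (1,2): pos 12,13 vel 2,-3 -> gap=1, closing at 5/unit, collide at t=1/5
Pair (2,3): pos 13,17 vel -3,-4 -> gap=4, closing at 1/unit, collide at t=4
Earliest collision: t=1/5 between 1 and 2

Answer: 1/5 1 2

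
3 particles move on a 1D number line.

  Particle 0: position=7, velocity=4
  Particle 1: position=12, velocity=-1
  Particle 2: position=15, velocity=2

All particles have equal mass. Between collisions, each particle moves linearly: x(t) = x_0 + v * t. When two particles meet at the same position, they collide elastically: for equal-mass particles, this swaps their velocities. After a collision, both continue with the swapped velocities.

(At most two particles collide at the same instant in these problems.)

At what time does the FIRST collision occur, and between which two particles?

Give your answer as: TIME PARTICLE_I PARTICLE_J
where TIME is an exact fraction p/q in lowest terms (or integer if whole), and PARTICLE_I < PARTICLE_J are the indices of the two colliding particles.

Answer: 1 0 1

Derivation:
Pair (0,1): pos 7,12 vel 4,-1 -> gap=5, closing at 5/unit, collide at t=1
Pair (1,2): pos 12,15 vel -1,2 -> not approaching (rel speed -3 <= 0)
Earliest collision: t=1 between 0 and 1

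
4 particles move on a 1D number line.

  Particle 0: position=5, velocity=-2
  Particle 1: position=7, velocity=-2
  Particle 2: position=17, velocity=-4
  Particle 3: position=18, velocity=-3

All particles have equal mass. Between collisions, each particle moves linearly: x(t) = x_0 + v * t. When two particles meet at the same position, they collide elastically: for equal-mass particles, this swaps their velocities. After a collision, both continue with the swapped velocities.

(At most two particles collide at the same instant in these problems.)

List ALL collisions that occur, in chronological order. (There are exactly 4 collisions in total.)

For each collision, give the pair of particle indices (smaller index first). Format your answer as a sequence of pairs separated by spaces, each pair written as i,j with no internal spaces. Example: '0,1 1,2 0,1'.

Collision at t=5: particles 1 and 2 swap velocities; positions: p0=-5 p1=-3 p2=-3 p3=3; velocities now: v0=-2 v1=-4 v2=-2 v3=-3
Collision at t=6: particles 0 and 1 swap velocities; positions: p0=-7 p1=-7 p2=-5 p3=0; velocities now: v0=-4 v1=-2 v2=-2 v3=-3
Collision at t=11: particles 2 and 3 swap velocities; positions: p0=-27 p1=-17 p2=-15 p3=-15; velocities now: v0=-4 v1=-2 v2=-3 v3=-2
Collision at t=13: particles 1 and 2 swap velocities; positions: p0=-35 p1=-21 p2=-21 p3=-19; velocities now: v0=-4 v1=-3 v2=-2 v3=-2

Answer: 1,2 0,1 2,3 1,2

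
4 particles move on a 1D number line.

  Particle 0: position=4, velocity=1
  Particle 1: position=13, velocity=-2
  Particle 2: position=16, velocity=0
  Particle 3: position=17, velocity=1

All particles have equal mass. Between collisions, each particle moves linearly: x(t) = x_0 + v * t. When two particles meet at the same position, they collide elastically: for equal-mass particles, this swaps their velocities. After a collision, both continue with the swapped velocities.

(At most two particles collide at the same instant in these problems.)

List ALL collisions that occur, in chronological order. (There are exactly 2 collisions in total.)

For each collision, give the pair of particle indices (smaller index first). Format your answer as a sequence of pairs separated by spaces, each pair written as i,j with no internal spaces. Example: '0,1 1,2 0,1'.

Answer: 0,1 1,2

Derivation:
Collision at t=3: particles 0 and 1 swap velocities; positions: p0=7 p1=7 p2=16 p3=20; velocities now: v0=-2 v1=1 v2=0 v3=1
Collision at t=12: particles 1 and 2 swap velocities; positions: p0=-11 p1=16 p2=16 p3=29; velocities now: v0=-2 v1=0 v2=1 v3=1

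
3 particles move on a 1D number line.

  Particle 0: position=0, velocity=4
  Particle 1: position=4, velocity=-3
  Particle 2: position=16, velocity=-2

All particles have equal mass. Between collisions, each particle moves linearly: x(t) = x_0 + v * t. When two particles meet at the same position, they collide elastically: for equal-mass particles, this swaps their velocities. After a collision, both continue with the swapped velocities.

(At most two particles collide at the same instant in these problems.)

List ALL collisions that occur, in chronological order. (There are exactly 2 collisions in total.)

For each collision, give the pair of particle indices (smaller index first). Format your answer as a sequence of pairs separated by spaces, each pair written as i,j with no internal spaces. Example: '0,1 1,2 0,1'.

Answer: 0,1 1,2

Derivation:
Collision at t=4/7: particles 0 and 1 swap velocities; positions: p0=16/7 p1=16/7 p2=104/7; velocities now: v0=-3 v1=4 v2=-2
Collision at t=8/3: particles 1 and 2 swap velocities; positions: p0=-4 p1=32/3 p2=32/3; velocities now: v0=-3 v1=-2 v2=4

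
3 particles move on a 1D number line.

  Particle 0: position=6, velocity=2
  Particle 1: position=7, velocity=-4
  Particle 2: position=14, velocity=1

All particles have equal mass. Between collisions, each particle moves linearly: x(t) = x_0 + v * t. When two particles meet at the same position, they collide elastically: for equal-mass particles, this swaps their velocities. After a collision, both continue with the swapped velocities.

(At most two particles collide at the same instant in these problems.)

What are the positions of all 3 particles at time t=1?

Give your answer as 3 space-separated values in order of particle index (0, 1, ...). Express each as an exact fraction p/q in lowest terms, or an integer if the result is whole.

Collision at t=1/6: particles 0 and 1 swap velocities; positions: p0=19/3 p1=19/3 p2=85/6; velocities now: v0=-4 v1=2 v2=1
Advance to t=1 (no further collisions before then); velocities: v0=-4 v1=2 v2=1; positions = 3 8 15

Answer: 3 8 15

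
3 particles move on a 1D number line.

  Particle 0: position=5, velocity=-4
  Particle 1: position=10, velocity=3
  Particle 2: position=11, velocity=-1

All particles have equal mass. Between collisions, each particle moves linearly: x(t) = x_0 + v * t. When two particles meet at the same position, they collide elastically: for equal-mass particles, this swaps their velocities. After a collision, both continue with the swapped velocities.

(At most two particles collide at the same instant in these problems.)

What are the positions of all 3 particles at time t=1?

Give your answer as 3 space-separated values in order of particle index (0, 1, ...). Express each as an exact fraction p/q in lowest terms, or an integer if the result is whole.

Collision at t=1/4: particles 1 and 2 swap velocities; positions: p0=4 p1=43/4 p2=43/4; velocities now: v0=-4 v1=-1 v2=3
Advance to t=1 (no further collisions before then); velocities: v0=-4 v1=-1 v2=3; positions = 1 10 13

Answer: 1 10 13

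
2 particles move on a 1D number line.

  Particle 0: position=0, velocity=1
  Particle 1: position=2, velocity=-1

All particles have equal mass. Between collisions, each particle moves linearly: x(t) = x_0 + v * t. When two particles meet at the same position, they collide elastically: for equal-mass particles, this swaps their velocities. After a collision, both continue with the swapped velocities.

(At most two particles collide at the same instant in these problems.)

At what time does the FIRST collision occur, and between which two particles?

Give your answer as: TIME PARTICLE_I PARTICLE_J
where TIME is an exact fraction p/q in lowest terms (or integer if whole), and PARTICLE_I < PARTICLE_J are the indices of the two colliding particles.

Pair (0,1): pos 0,2 vel 1,-1 -> gap=2, closing at 2/unit, collide at t=1
Earliest collision: t=1 between 0 and 1

Answer: 1 0 1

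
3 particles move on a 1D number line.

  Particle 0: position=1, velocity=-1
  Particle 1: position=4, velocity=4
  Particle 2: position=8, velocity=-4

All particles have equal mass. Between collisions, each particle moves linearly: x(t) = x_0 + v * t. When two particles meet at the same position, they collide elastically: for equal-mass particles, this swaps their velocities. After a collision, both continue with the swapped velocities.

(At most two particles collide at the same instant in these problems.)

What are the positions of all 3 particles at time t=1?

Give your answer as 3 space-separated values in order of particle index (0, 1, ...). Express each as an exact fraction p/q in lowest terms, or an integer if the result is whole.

Collision at t=1/2: particles 1 and 2 swap velocities; positions: p0=1/2 p1=6 p2=6; velocities now: v0=-1 v1=-4 v2=4
Advance to t=1 (no further collisions before then); velocities: v0=-1 v1=-4 v2=4; positions = 0 4 8

Answer: 0 4 8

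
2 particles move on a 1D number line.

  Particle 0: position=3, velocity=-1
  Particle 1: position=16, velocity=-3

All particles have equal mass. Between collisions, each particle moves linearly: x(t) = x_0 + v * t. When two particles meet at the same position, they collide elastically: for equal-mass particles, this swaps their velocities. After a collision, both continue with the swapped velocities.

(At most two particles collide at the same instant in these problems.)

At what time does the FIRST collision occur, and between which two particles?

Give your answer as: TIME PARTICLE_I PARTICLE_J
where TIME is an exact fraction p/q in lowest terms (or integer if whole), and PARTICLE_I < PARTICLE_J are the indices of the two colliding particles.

Answer: 13/2 0 1

Derivation:
Pair (0,1): pos 3,16 vel -1,-3 -> gap=13, closing at 2/unit, collide at t=13/2
Earliest collision: t=13/2 between 0 and 1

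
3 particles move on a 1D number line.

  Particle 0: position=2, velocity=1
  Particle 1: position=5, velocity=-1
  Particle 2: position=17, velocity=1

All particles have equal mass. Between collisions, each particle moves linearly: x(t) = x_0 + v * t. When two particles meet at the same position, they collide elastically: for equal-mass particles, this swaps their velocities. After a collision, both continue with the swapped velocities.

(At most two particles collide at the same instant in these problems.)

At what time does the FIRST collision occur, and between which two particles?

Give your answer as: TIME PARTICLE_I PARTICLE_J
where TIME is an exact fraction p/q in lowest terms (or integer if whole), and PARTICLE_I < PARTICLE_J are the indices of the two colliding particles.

Pair (0,1): pos 2,5 vel 1,-1 -> gap=3, closing at 2/unit, collide at t=3/2
Pair (1,2): pos 5,17 vel -1,1 -> not approaching (rel speed -2 <= 0)
Earliest collision: t=3/2 between 0 and 1

Answer: 3/2 0 1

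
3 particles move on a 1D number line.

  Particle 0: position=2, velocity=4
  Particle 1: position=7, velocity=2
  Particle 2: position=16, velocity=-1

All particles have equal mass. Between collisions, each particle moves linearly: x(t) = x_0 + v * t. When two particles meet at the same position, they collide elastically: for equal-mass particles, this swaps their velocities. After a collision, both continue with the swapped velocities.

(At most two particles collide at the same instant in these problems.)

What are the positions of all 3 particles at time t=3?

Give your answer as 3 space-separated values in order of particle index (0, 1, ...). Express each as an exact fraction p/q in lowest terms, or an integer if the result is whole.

Collision at t=5/2: particles 0 and 1 swap velocities; positions: p0=12 p1=12 p2=27/2; velocities now: v0=2 v1=4 v2=-1
Collision at t=14/5: particles 1 and 2 swap velocities; positions: p0=63/5 p1=66/5 p2=66/5; velocities now: v0=2 v1=-1 v2=4
Collision at t=3: particles 0 and 1 swap velocities; positions: p0=13 p1=13 p2=14; velocities now: v0=-1 v1=2 v2=4
Advance to t=3 (no further collisions before then); velocities: v0=-1 v1=2 v2=4; positions = 13 13 14

Answer: 13 13 14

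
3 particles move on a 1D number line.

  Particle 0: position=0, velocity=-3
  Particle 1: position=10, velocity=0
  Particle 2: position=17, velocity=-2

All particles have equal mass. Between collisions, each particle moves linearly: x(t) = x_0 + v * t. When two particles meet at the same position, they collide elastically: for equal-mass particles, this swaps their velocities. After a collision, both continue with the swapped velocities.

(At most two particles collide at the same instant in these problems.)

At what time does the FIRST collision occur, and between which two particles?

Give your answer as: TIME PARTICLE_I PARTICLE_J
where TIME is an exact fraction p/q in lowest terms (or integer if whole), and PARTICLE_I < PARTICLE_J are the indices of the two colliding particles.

Pair (0,1): pos 0,10 vel -3,0 -> not approaching (rel speed -3 <= 0)
Pair (1,2): pos 10,17 vel 0,-2 -> gap=7, closing at 2/unit, collide at t=7/2
Earliest collision: t=7/2 between 1 and 2

Answer: 7/2 1 2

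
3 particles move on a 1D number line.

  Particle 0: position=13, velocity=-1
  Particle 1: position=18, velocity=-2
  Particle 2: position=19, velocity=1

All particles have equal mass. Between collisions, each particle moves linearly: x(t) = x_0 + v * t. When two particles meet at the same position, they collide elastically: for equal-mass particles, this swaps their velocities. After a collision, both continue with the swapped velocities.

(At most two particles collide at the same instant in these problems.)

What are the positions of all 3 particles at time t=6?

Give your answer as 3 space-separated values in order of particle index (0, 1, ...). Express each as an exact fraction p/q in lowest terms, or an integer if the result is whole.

Answer: 6 7 25

Derivation:
Collision at t=5: particles 0 and 1 swap velocities; positions: p0=8 p1=8 p2=24; velocities now: v0=-2 v1=-1 v2=1
Advance to t=6 (no further collisions before then); velocities: v0=-2 v1=-1 v2=1; positions = 6 7 25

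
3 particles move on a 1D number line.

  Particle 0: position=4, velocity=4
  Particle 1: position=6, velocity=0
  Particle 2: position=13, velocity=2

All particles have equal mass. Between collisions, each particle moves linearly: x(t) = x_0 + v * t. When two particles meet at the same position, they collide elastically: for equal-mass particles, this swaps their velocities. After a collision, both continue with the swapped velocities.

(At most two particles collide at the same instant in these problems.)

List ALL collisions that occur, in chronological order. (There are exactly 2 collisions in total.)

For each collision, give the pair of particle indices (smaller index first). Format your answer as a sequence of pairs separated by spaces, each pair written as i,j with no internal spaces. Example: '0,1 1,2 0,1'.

Collision at t=1/2: particles 0 and 1 swap velocities; positions: p0=6 p1=6 p2=14; velocities now: v0=0 v1=4 v2=2
Collision at t=9/2: particles 1 and 2 swap velocities; positions: p0=6 p1=22 p2=22; velocities now: v0=0 v1=2 v2=4

Answer: 0,1 1,2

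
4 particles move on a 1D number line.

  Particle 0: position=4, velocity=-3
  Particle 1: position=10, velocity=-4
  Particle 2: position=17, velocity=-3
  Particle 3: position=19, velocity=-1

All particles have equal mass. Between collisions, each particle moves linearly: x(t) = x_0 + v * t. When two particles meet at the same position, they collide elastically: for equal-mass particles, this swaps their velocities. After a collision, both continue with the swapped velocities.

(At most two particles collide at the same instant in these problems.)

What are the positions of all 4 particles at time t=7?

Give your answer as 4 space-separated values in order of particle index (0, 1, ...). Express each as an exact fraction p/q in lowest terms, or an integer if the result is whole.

Answer: -18 -17 -4 12

Derivation:
Collision at t=6: particles 0 and 1 swap velocities; positions: p0=-14 p1=-14 p2=-1 p3=13; velocities now: v0=-4 v1=-3 v2=-3 v3=-1
Advance to t=7 (no further collisions before then); velocities: v0=-4 v1=-3 v2=-3 v3=-1; positions = -18 -17 -4 12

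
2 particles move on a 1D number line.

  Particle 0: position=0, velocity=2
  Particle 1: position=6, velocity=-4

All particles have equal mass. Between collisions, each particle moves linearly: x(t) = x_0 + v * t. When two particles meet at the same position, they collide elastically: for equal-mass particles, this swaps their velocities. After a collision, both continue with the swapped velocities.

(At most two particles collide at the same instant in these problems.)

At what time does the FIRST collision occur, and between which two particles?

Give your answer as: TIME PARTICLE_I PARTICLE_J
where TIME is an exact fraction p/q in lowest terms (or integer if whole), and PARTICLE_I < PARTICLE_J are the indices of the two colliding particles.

Pair (0,1): pos 0,6 vel 2,-4 -> gap=6, closing at 6/unit, collide at t=1
Earliest collision: t=1 between 0 and 1

Answer: 1 0 1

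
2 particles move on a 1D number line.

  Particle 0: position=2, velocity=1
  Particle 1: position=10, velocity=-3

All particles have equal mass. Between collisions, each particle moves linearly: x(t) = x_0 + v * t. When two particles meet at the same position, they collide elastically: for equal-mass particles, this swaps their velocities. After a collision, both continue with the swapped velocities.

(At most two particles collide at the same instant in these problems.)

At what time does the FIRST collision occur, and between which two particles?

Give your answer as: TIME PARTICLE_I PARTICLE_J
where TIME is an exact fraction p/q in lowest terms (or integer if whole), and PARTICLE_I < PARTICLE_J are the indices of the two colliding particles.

Pair (0,1): pos 2,10 vel 1,-3 -> gap=8, closing at 4/unit, collide at t=2
Earliest collision: t=2 between 0 and 1

Answer: 2 0 1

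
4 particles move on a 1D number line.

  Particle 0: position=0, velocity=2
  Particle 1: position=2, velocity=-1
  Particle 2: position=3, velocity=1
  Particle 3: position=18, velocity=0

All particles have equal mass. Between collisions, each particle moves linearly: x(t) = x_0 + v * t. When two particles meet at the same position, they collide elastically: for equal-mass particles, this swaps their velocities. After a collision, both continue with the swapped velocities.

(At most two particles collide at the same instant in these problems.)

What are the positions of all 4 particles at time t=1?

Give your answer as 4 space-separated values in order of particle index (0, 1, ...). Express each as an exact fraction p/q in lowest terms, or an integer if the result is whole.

Collision at t=2/3: particles 0 and 1 swap velocities; positions: p0=4/3 p1=4/3 p2=11/3 p3=18; velocities now: v0=-1 v1=2 v2=1 v3=0
Advance to t=1 (no further collisions before then); velocities: v0=-1 v1=2 v2=1 v3=0; positions = 1 2 4 18

Answer: 1 2 4 18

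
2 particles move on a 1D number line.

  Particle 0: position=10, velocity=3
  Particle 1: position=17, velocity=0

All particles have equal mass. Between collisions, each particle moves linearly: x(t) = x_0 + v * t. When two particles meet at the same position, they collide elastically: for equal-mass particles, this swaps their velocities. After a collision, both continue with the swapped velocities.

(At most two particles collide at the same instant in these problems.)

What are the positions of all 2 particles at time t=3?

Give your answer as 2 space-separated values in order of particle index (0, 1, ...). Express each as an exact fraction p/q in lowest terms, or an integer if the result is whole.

Answer: 17 19

Derivation:
Collision at t=7/3: particles 0 and 1 swap velocities; positions: p0=17 p1=17; velocities now: v0=0 v1=3
Advance to t=3 (no further collisions before then); velocities: v0=0 v1=3; positions = 17 19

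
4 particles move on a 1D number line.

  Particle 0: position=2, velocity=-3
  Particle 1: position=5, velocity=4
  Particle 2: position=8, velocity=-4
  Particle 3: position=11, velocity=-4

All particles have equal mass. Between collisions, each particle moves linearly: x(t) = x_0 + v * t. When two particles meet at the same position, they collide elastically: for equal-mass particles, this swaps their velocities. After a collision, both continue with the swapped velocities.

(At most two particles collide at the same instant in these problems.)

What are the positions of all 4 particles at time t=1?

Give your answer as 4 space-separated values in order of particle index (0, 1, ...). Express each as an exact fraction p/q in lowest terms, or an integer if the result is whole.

Answer: -1 4 7 9

Derivation:
Collision at t=3/8: particles 1 and 2 swap velocities; positions: p0=7/8 p1=13/2 p2=13/2 p3=19/2; velocities now: v0=-3 v1=-4 v2=4 v3=-4
Collision at t=3/4: particles 2 and 3 swap velocities; positions: p0=-1/4 p1=5 p2=8 p3=8; velocities now: v0=-3 v1=-4 v2=-4 v3=4
Advance to t=1 (no further collisions before then); velocities: v0=-3 v1=-4 v2=-4 v3=4; positions = -1 4 7 9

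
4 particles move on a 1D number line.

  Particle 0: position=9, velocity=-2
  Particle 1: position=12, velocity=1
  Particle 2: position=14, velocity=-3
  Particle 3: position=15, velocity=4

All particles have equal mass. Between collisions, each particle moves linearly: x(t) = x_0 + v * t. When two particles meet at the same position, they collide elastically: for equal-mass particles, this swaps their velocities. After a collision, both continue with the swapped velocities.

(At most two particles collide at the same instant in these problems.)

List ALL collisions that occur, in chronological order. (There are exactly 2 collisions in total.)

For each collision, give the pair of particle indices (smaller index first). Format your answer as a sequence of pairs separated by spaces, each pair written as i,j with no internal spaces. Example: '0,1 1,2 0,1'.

Collision at t=1/2: particles 1 and 2 swap velocities; positions: p0=8 p1=25/2 p2=25/2 p3=17; velocities now: v0=-2 v1=-3 v2=1 v3=4
Collision at t=5: particles 0 and 1 swap velocities; positions: p0=-1 p1=-1 p2=17 p3=35; velocities now: v0=-3 v1=-2 v2=1 v3=4

Answer: 1,2 0,1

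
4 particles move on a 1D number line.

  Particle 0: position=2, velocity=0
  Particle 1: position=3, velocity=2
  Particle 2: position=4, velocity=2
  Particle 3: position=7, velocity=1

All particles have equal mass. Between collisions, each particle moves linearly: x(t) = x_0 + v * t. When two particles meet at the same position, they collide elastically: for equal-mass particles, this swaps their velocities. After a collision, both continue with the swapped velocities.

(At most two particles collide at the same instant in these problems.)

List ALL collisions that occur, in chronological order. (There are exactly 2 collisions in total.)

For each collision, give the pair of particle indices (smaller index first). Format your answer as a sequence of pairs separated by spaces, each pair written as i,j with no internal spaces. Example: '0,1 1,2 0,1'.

Collision at t=3: particles 2 and 3 swap velocities; positions: p0=2 p1=9 p2=10 p3=10; velocities now: v0=0 v1=2 v2=1 v3=2
Collision at t=4: particles 1 and 2 swap velocities; positions: p0=2 p1=11 p2=11 p3=12; velocities now: v0=0 v1=1 v2=2 v3=2

Answer: 2,3 1,2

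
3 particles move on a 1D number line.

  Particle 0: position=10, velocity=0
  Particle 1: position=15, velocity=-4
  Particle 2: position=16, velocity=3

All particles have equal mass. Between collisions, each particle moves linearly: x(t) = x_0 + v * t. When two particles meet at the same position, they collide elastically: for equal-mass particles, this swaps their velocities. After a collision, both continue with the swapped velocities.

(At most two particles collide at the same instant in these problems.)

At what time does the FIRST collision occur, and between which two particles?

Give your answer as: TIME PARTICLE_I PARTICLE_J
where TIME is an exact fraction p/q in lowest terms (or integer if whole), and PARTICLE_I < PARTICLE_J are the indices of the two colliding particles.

Answer: 5/4 0 1

Derivation:
Pair (0,1): pos 10,15 vel 0,-4 -> gap=5, closing at 4/unit, collide at t=5/4
Pair (1,2): pos 15,16 vel -4,3 -> not approaching (rel speed -7 <= 0)
Earliest collision: t=5/4 between 0 and 1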